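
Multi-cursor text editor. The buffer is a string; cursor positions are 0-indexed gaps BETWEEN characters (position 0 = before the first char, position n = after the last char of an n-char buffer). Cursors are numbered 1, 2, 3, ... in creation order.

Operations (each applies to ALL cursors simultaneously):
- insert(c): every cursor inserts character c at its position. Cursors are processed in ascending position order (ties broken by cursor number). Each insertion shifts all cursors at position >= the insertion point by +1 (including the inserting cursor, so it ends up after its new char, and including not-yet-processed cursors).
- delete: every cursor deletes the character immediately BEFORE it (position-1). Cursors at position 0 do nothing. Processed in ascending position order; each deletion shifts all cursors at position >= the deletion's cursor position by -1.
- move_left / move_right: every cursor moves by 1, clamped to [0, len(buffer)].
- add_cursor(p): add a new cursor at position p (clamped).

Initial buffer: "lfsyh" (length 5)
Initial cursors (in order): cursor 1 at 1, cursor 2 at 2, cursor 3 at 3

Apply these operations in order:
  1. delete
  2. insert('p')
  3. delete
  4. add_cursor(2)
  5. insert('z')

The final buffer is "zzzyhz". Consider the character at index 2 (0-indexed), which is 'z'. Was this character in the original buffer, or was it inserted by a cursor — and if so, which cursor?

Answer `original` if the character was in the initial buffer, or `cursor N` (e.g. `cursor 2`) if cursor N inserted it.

After op 1 (delete): buffer="yh" (len 2), cursors c1@0 c2@0 c3@0, authorship ..
After op 2 (insert('p')): buffer="pppyh" (len 5), cursors c1@3 c2@3 c3@3, authorship 123..
After op 3 (delete): buffer="yh" (len 2), cursors c1@0 c2@0 c3@0, authorship ..
After op 4 (add_cursor(2)): buffer="yh" (len 2), cursors c1@0 c2@0 c3@0 c4@2, authorship ..
After op 5 (insert('z')): buffer="zzzyhz" (len 6), cursors c1@3 c2@3 c3@3 c4@6, authorship 123..4
Authorship (.=original, N=cursor N): 1 2 3 . . 4
Index 2: author = 3

Answer: cursor 3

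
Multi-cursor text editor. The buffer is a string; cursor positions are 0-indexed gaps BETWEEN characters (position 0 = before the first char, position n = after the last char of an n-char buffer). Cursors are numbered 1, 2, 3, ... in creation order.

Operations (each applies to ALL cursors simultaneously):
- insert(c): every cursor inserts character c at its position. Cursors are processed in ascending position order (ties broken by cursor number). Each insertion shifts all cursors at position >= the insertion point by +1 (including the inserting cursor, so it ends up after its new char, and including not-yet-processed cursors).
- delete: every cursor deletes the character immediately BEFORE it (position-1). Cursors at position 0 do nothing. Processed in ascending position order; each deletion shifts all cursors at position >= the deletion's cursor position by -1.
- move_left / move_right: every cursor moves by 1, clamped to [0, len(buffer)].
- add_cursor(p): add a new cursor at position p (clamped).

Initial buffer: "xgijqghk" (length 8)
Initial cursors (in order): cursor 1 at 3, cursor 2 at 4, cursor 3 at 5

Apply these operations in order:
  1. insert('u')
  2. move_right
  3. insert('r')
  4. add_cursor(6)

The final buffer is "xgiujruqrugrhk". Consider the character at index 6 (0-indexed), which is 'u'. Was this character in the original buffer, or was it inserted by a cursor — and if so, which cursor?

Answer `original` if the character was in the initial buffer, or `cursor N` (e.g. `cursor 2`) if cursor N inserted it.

Answer: cursor 2

Derivation:
After op 1 (insert('u')): buffer="xgiujuqughk" (len 11), cursors c1@4 c2@6 c3@8, authorship ...1.2.3...
After op 2 (move_right): buffer="xgiujuqughk" (len 11), cursors c1@5 c2@7 c3@9, authorship ...1.2.3...
After op 3 (insert('r')): buffer="xgiujruqrugrhk" (len 14), cursors c1@6 c2@9 c3@12, authorship ...1.12.23.3..
After op 4 (add_cursor(6)): buffer="xgiujruqrugrhk" (len 14), cursors c1@6 c4@6 c2@9 c3@12, authorship ...1.12.23.3..
Authorship (.=original, N=cursor N): . . . 1 . 1 2 . 2 3 . 3 . .
Index 6: author = 2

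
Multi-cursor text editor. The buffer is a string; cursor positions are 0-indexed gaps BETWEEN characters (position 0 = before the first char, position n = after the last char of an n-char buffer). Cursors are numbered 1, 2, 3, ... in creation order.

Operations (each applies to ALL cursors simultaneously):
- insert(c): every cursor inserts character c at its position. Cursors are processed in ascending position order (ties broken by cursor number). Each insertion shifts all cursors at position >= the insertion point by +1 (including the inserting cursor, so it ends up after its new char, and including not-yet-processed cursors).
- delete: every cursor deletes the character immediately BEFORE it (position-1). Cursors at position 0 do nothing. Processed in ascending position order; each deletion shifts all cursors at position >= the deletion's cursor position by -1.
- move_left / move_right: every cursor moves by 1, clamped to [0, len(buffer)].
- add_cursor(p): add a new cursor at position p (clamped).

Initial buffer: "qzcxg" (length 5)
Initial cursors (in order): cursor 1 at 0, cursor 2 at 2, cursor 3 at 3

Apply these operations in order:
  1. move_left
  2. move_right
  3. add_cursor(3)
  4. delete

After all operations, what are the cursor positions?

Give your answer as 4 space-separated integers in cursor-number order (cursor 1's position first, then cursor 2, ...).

Answer: 0 0 0 0

Derivation:
After op 1 (move_left): buffer="qzcxg" (len 5), cursors c1@0 c2@1 c3@2, authorship .....
After op 2 (move_right): buffer="qzcxg" (len 5), cursors c1@1 c2@2 c3@3, authorship .....
After op 3 (add_cursor(3)): buffer="qzcxg" (len 5), cursors c1@1 c2@2 c3@3 c4@3, authorship .....
After op 4 (delete): buffer="xg" (len 2), cursors c1@0 c2@0 c3@0 c4@0, authorship ..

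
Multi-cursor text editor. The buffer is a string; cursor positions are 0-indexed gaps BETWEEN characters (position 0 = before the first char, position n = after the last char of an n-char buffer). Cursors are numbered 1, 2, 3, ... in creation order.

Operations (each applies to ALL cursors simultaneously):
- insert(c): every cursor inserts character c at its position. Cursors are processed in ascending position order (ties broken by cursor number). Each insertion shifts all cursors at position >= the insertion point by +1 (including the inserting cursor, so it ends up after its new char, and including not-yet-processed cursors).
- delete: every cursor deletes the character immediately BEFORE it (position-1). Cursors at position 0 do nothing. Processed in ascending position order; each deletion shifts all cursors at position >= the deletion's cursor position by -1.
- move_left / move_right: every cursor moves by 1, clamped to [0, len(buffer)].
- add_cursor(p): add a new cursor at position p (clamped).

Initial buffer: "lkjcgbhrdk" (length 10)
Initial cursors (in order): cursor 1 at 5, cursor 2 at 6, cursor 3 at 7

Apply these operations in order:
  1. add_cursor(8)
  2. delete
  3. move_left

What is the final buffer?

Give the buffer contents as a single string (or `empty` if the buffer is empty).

Answer: lkjcdk

Derivation:
After op 1 (add_cursor(8)): buffer="lkjcgbhrdk" (len 10), cursors c1@5 c2@6 c3@7 c4@8, authorship ..........
After op 2 (delete): buffer="lkjcdk" (len 6), cursors c1@4 c2@4 c3@4 c4@4, authorship ......
After op 3 (move_left): buffer="lkjcdk" (len 6), cursors c1@3 c2@3 c3@3 c4@3, authorship ......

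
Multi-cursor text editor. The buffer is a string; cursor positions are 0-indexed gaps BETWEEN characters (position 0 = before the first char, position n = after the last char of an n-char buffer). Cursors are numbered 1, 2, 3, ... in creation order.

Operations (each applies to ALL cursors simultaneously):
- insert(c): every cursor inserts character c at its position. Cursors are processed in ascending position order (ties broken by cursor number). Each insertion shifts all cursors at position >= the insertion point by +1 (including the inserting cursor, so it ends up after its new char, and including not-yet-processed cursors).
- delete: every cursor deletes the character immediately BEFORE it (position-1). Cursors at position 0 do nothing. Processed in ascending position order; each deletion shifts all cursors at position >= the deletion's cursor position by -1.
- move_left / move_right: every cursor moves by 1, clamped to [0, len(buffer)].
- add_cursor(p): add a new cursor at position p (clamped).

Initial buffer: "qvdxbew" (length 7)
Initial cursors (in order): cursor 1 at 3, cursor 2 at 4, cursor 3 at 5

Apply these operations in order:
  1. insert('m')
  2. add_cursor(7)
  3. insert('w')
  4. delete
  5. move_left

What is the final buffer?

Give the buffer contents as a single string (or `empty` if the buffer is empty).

Answer: qvdmxmbmew

Derivation:
After op 1 (insert('m')): buffer="qvdmxmbmew" (len 10), cursors c1@4 c2@6 c3@8, authorship ...1.2.3..
After op 2 (add_cursor(7)): buffer="qvdmxmbmew" (len 10), cursors c1@4 c2@6 c4@7 c3@8, authorship ...1.2.3..
After op 3 (insert('w')): buffer="qvdmwxmwbwmwew" (len 14), cursors c1@5 c2@8 c4@10 c3@12, authorship ...11.22.433..
After op 4 (delete): buffer="qvdmxmbmew" (len 10), cursors c1@4 c2@6 c4@7 c3@8, authorship ...1.2.3..
After op 5 (move_left): buffer="qvdmxmbmew" (len 10), cursors c1@3 c2@5 c4@6 c3@7, authorship ...1.2.3..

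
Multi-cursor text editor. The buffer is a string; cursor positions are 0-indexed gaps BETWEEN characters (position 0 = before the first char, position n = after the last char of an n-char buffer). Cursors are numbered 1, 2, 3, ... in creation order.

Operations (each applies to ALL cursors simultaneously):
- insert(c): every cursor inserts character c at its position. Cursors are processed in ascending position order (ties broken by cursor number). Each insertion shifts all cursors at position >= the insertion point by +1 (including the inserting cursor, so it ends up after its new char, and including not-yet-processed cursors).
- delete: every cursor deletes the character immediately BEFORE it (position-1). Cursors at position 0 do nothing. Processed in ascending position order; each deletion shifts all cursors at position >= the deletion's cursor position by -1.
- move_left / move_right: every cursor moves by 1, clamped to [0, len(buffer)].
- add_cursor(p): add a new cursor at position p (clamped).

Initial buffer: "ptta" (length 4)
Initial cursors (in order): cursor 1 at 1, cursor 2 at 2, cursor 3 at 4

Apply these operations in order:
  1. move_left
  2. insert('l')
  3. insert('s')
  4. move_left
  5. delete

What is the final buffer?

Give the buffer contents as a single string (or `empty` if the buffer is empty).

After op 1 (move_left): buffer="ptta" (len 4), cursors c1@0 c2@1 c3@3, authorship ....
After op 2 (insert('l')): buffer="lplttla" (len 7), cursors c1@1 c2@3 c3@6, authorship 1.2..3.
After op 3 (insert('s')): buffer="lsplsttlsa" (len 10), cursors c1@2 c2@5 c3@9, authorship 11.22..33.
After op 4 (move_left): buffer="lsplsttlsa" (len 10), cursors c1@1 c2@4 c3@8, authorship 11.22..33.
After op 5 (delete): buffer="spsttsa" (len 7), cursors c1@0 c2@2 c3@5, authorship 1.2..3.

Answer: spsttsa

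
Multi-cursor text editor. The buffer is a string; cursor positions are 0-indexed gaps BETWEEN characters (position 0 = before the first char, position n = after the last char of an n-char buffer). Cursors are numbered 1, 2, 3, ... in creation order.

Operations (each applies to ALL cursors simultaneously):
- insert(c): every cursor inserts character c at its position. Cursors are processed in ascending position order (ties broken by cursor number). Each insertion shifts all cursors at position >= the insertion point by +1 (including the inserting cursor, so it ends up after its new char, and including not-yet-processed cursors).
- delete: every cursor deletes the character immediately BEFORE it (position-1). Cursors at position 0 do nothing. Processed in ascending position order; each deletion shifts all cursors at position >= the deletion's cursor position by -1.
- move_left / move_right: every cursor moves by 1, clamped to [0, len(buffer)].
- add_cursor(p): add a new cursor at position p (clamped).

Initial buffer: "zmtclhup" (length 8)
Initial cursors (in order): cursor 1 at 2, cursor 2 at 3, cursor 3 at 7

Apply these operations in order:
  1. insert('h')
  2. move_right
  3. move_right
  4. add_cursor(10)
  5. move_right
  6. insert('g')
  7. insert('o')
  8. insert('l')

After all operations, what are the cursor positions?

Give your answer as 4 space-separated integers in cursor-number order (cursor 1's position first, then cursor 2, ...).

After op 1 (insert('h')): buffer="zmhthclhuhp" (len 11), cursors c1@3 c2@5 c3@10, authorship ..1.2....3.
After op 2 (move_right): buffer="zmhthclhuhp" (len 11), cursors c1@4 c2@6 c3@11, authorship ..1.2....3.
After op 3 (move_right): buffer="zmhthclhuhp" (len 11), cursors c1@5 c2@7 c3@11, authorship ..1.2....3.
After op 4 (add_cursor(10)): buffer="zmhthclhuhp" (len 11), cursors c1@5 c2@7 c4@10 c3@11, authorship ..1.2....3.
After op 5 (move_right): buffer="zmhthclhuhp" (len 11), cursors c1@6 c2@8 c3@11 c4@11, authorship ..1.2....3.
After op 6 (insert('g')): buffer="zmhthcglhguhpgg" (len 15), cursors c1@7 c2@10 c3@15 c4@15, authorship ..1.2.1..2.3.34
After op 7 (insert('o')): buffer="zmhthcgolhgouhpggoo" (len 19), cursors c1@8 c2@12 c3@19 c4@19, authorship ..1.2.11..22.3.3434
After op 8 (insert('l')): buffer="zmhthcgollhgoluhpggooll" (len 23), cursors c1@9 c2@14 c3@23 c4@23, authorship ..1.2.111..222.3.343434

Answer: 9 14 23 23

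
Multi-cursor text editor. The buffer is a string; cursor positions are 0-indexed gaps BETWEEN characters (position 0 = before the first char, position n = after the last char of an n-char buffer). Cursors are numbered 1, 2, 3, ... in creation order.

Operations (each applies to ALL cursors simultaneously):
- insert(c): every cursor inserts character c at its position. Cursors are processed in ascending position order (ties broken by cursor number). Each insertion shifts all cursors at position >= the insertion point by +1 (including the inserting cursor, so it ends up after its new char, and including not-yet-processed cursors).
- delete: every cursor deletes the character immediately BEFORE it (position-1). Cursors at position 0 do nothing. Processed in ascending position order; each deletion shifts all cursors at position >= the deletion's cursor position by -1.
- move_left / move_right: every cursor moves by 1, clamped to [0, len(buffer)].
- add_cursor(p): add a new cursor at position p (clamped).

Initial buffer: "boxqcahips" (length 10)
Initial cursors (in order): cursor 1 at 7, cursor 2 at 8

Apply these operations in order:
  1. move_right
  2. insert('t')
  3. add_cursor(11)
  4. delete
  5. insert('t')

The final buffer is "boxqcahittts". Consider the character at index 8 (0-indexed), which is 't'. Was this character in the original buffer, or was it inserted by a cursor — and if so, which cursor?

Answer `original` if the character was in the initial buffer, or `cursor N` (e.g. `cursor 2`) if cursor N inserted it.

After op 1 (move_right): buffer="boxqcahips" (len 10), cursors c1@8 c2@9, authorship ..........
After op 2 (insert('t')): buffer="boxqcahitpts" (len 12), cursors c1@9 c2@11, authorship ........1.2.
After op 3 (add_cursor(11)): buffer="boxqcahitpts" (len 12), cursors c1@9 c2@11 c3@11, authorship ........1.2.
After op 4 (delete): buffer="boxqcahis" (len 9), cursors c1@8 c2@8 c3@8, authorship .........
After op 5 (insert('t')): buffer="boxqcahittts" (len 12), cursors c1@11 c2@11 c3@11, authorship ........123.
Authorship (.=original, N=cursor N): . . . . . . . . 1 2 3 .
Index 8: author = 1

Answer: cursor 1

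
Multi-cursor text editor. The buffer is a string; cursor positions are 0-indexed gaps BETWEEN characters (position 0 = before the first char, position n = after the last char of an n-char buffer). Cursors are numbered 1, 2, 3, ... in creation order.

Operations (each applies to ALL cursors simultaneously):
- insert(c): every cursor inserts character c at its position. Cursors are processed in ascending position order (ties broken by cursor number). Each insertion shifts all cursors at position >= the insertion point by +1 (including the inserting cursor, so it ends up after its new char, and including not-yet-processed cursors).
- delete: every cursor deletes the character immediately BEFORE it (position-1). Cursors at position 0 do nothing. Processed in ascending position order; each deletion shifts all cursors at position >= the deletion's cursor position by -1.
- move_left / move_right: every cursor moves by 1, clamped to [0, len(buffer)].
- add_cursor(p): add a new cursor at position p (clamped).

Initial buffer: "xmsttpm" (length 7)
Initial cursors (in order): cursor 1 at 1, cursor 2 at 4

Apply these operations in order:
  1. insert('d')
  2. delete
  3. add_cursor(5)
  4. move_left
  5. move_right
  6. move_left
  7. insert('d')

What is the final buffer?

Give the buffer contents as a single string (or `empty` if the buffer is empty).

After op 1 (insert('d')): buffer="xdmstdtpm" (len 9), cursors c1@2 c2@6, authorship .1...2...
After op 2 (delete): buffer="xmsttpm" (len 7), cursors c1@1 c2@4, authorship .......
After op 3 (add_cursor(5)): buffer="xmsttpm" (len 7), cursors c1@1 c2@4 c3@5, authorship .......
After op 4 (move_left): buffer="xmsttpm" (len 7), cursors c1@0 c2@3 c3@4, authorship .......
After op 5 (move_right): buffer="xmsttpm" (len 7), cursors c1@1 c2@4 c3@5, authorship .......
After op 6 (move_left): buffer="xmsttpm" (len 7), cursors c1@0 c2@3 c3@4, authorship .......
After op 7 (insert('d')): buffer="dxmsdtdtpm" (len 10), cursors c1@1 c2@5 c3@7, authorship 1...2.3...

Answer: dxmsdtdtpm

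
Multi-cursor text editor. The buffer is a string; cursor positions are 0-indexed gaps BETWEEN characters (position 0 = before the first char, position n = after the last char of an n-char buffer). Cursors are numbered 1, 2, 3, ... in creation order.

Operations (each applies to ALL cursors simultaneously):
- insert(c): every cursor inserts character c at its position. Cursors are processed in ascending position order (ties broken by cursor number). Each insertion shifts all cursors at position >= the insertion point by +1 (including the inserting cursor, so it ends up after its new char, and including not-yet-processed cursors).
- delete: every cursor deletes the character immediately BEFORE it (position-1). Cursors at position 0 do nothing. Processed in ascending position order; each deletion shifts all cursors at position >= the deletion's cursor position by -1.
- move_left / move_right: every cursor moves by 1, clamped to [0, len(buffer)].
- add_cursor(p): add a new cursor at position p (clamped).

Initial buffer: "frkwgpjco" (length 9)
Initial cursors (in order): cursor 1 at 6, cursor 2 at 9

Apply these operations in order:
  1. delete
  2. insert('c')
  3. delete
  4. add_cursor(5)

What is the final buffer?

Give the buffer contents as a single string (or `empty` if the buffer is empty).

Answer: frkwgjc

Derivation:
After op 1 (delete): buffer="frkwgjc" (len 7), cursors c1@5 c2@7, authorship .......
After op 2 (insert('c')): buffer="frkwgcjcc" (len 9), cursors c1@6 c2@9, authorship .....1..2
After op 3 (delete): buffer="frkwgjc" (len 7), cursors c1@5 c2@7, authorship .......
After op 4 (add_cursor(5)): buffer="frkwgjc" (len 7), cursors c1@5 c3@5 c2@7, authorship .......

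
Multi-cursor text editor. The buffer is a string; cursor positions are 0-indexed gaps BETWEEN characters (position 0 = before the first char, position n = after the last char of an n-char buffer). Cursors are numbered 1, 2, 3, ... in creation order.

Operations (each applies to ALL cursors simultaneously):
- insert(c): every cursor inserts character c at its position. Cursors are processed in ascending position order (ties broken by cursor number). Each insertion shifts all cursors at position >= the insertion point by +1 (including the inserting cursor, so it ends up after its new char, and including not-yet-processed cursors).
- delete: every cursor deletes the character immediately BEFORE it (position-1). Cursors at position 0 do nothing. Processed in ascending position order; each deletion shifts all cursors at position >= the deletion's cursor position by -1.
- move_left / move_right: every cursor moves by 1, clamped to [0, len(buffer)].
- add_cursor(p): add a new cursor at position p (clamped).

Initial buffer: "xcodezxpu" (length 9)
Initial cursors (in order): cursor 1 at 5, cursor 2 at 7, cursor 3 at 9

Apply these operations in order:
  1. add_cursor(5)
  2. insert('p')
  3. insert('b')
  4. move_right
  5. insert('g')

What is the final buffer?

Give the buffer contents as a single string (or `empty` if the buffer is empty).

After op 1 (add_cursor(5)): buffer="xcodezxpu" (len 9), cursors c1@5 c4@5 c2@7 c3@9, authorship .........
After op 2 (insert('p')): buffer="xcodeppzxppup" (len 13), cursors c1@7 c4@7 c2@10 c3@13, authorship .....14..2..3
After op 3 (insert('b')): buffer="xcodeppbbzxpbpupb" (len 17), cursors c1@9 c4@9 c2@13 c3@17, authorship .....1414..22..33
After op 4 (move_right): buffer="xcodeppbbzxpbpupb" (len 17), cursors c1@10 c4@10 c2@14 c3@17, authorship .....1414..22..33
After op 5 (insert('g')): buffer="xcodeppbbzggxpbpgupbg" (len 21), cursors c1@12 c4@12 c2@17 c3@21, authorship .....1414.14.22.2.333

Answer: xcodeppbbzggxpbpgupbg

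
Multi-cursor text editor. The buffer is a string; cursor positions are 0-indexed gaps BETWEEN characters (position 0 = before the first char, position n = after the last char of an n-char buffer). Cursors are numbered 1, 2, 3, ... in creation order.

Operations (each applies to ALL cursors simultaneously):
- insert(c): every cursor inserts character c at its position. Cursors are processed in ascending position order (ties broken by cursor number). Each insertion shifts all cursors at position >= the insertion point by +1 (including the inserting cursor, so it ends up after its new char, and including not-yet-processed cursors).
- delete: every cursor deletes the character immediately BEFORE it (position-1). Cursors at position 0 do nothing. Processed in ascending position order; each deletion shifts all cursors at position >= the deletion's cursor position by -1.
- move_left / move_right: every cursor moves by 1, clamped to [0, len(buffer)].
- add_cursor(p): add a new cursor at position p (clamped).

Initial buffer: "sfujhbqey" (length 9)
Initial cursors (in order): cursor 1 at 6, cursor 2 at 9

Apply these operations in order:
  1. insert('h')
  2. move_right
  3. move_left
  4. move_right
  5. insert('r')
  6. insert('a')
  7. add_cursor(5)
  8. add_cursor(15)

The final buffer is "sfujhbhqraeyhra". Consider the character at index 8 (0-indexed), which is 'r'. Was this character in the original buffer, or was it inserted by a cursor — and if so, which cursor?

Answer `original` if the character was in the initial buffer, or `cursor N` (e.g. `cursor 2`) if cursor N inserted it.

After op 1 (insert('h')): buffer="sfujhbhqeyh" (len 11), cursors c1@7 c2@11, authorship ......1...2
After op 2 (move_right): buffer="sfujhbhqeyh" (len 11), cursors c1@8 c2@11, authorship ......1...2
After op 3 (move_left): buffer="sfujhbhqeyh" (len 11), cursors c1@7 c2@10, authorship ......1...2
After op 4 (move_right): buffer="sfujhbhqeyh" (len 11), cursors c1@8 c2@11, authorship ......1...2
After op 5 (insert('r')): buffer="sfujhbhqreyhr" (len 13), cursors c1@9 c2@13, authorship ......1.1..22
After op 6 (insert('a')): buffer="sfujhbhqraeyhra" (len 15), cursors c1@10 c2@15, authorship ......1.11..222
After op 7 (add_cursor(5)): buffer="sfujhbhqraeyhra" (len 15), cursors c3@5 c1@10 c2@15, authorship ......1.11..222
After op 8 (add_cursor(15)): buffer="sfujhbhqraeyhra" (len 15), cursors c3@5 c1@10 c2@15 c4@15, authorship ......1.11..222
Authorship (.=original, N=cursor N): . . . . . . 1 . 1 1 . . 2 2 2
Index 8: author = 1

Answer: cursor 1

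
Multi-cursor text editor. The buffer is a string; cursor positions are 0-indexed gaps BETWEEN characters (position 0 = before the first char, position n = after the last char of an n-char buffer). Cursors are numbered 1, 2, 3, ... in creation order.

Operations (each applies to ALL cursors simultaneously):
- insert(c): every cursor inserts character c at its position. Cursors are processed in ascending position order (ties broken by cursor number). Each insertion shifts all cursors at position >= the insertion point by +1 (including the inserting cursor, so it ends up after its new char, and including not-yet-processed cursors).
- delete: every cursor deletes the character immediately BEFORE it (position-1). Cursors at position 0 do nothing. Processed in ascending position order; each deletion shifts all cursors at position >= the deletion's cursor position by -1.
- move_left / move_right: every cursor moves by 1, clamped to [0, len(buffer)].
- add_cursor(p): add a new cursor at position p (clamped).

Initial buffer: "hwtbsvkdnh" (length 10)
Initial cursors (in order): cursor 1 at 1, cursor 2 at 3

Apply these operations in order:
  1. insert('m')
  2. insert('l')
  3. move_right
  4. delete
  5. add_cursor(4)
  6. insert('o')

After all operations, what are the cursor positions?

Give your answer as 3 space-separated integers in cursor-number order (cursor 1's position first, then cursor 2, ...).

Answer: 4 9 6

Derivation:
After op 1 (insert('m')): buffer="hmwtmbsvkdnh" (len 12), cursors c1@2 c2@5, authorship .1..2.......
After op 2 (insert('l')): buffer="hmlwtmlbsvkdnh" (len 14), cursors c1@3 c2@7, authorship .11..22.......
After op 3 (move_right): buffer="hmlwtmlbsvkdnh" (len 14), cursors c1@4 c2@8, authorship .11..22.......
After op 4 (delete): buffer="hmltmlsvkdnh" (len 12), cursors c1@3 c2@6, authorship .11.22......
After op 5 (add_cursor(4)): buffer="hmltmlsvkdnh" (len 12), cursors c1@3 c3@4 c2@6, authorship .11.22......
After op 6 (insert('o')): buffer="hmlotomlosvkdnh" (len 15), cursors c1@4 c3@6 c2@9, authorship .111.3222......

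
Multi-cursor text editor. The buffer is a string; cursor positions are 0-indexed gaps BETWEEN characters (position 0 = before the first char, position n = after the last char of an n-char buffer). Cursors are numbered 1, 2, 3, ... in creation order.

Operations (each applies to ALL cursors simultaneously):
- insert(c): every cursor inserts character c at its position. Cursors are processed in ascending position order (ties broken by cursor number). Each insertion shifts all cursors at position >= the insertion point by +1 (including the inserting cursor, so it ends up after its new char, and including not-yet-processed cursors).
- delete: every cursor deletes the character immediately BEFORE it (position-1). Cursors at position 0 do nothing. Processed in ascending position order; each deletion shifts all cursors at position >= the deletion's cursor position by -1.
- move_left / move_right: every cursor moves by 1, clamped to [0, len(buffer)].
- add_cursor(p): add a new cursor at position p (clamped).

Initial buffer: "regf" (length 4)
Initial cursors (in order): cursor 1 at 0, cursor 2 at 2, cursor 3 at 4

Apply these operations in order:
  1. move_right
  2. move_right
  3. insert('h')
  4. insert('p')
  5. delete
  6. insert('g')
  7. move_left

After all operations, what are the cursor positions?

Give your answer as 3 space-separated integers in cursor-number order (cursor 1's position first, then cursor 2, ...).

After op 1 (move_right): buffer="regf" (len 4), cursors c1@1 c2@3 c3@4, authorship ....
After op 2 (move_right): buffer="regf" (len 4), cursors c1@2 c2@4 c3@4, authorship ....
After op 3 (insert('h')): buffer="rehgfhh" (len 7), cursors c1@3 c2@7 c3@7, authorship ..1..23
After op 4 (insert('p')): buffer="rehpgfhhpp" (len 10), cursors c1@4 c2@10 c3@10, authorship ..11..2323
After op 5 (delete): buffer="rehgfhh" (len 7), cursors c1@3 c2@7 c3@7, authorship ..1..23
After op 6 (insert('g')): buffer="rehggfhhgg" (len 10), cursors c1@4 c2@10 c3@10, authorship ..11..2323
After op 7 (move_left): buffer="rehggfhhgg" (len 10), cursors c1@3 c2@9 c3@9, authorship ..11..2323

Answer: 3 9 9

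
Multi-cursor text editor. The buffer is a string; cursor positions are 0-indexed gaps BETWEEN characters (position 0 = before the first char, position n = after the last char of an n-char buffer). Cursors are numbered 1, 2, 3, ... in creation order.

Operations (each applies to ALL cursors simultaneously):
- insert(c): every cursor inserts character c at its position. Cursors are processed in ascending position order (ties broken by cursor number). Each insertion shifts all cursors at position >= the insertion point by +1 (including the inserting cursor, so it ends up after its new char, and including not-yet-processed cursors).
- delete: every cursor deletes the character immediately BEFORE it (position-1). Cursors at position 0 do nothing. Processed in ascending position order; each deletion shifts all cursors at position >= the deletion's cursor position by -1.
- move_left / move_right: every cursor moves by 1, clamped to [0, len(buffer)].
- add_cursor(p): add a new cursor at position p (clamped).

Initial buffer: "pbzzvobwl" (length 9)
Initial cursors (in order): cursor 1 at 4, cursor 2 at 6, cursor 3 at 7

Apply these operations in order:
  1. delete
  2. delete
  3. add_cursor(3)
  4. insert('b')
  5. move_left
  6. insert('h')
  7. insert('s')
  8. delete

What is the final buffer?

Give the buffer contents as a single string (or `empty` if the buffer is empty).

Answer: pbbhhhbwlhb

Derivation:
After op 1 (delete): buffer="pbzvwl" (len 6), cursors c1@3 c2@4 c3@4, authorship ......
After op 2 (delete): buffer="pwl" (len 3), cursors c1@1 c2@1 c3@1, authorship ...
After op 3 (add_cursor(3)): buffer="pwl" (len 3), cursors c1@1 c2@1 c3@1 c4@3, authorship ...
After op 4 (insert('b')): buffer="pbbbwlb" (len 7), cursors c1@4 c2@4 c3@4 c4@7, authorship .123..4
After op 5 (move_left): buffer="pbbbwlb" (len 7), cursors c1@3 c2@3 c3@3 c4@6, authorship .123..4
After op 6 (insert('h')): buffer="pbbhhhbwlhb" (len 11), cursors c1@6 c2@6 c3@6 c4@10, authorship .121233..44
After op 7 (insert('s')): buffer="pbbhhhsssbwlhsb" (len 15), cursors c1@9 c2@9 c3@9 c4@14, authorship .121231233..444
After op 8 (delete): buffer="pbbhhhbwlhb" (len 11), cursors c1@6 c2@6 c3@6 c4@10, authorship .121233..44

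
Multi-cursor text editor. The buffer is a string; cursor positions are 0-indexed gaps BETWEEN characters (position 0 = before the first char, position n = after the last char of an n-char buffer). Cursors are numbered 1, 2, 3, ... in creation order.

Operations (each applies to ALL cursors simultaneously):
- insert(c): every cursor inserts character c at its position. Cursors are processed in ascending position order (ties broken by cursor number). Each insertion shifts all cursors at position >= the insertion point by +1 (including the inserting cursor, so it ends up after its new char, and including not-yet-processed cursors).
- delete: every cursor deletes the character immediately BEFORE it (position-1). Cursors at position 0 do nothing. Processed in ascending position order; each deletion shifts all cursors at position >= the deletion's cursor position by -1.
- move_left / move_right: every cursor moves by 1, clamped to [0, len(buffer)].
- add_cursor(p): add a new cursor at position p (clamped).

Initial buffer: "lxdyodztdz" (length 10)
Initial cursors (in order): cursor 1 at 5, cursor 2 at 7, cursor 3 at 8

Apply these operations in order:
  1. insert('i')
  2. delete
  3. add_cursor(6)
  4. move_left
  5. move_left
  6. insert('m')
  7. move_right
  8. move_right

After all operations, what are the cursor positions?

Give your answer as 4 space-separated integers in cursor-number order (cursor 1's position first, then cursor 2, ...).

After op 1 (insert('i')): buffer="lxdyoidzitidz" (len 13), cursors c1@6 c2@9 c3@11, authorship .....1..2.3..
After op 2 (delete): buffer="lxdyodztdz" (len 10), cursors c1@5 c2@7 c3@8, authorship ..........
After op 3 (add_cursor(6)): buffer="lxdyodztdz" (len 10), cursors c1@5 c4@6 c2@7 c3@8, authorship ..........
After op 4 (move_left): buffer="lxdyodztdz" (len 10), cursors c1@4 c4@5 c2@6 c3@7, authorship ..........
After op 5 (move_left): buffer="lxdyodztdz" (len 10), cursors c1@3 c4@4 c2@5 c3@6, authorship ..........
After op 6 (insert('m')): buffer="lxdmymomdmztdz" (len 14), cursors c1@4 c4@6 c2@8 c3@10, authorship ...1.4.2.3....
After op 7 (move_right): buffer="lxdmymomdmztdz" (len 14), cursors c1@5 c4@7 c2@9 c3@11, authorship ...1.4.2.3....
After op 8 (move_right): buffer="lxdmymomdmztdz" (len 14), cursors c1@6 c4@8 c2@10 c3@12, authorship ...1.4.2.3....

Answer: 6 10 12 8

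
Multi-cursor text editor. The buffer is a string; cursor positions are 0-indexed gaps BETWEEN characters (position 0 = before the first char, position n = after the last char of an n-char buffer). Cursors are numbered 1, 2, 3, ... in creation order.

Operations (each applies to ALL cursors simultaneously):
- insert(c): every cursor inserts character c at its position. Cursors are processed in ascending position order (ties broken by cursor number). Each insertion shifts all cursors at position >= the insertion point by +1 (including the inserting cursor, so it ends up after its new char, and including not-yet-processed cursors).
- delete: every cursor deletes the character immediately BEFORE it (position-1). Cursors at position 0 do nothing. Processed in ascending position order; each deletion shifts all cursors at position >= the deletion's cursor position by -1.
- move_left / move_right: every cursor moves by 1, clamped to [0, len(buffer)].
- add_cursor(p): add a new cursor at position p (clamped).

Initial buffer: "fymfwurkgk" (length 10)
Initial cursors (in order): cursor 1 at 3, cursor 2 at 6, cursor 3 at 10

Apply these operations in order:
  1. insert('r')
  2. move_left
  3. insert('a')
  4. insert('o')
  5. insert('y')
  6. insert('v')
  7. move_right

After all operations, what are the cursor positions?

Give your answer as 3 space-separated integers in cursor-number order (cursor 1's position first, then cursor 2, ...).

Answer: 8 16 25

Derivation:
After op 1 (insert('r')): buffer="fymrfwurrkgkr" (len 13), cursors c1@4 c2@8 c3@13, authorship ...1...2....3
After op 2 (move_left): buffer="fymrfwurrkgkr" (len 13), cursors c1@3 c2@7 c3@12, authorship ...1...2....3
After op 3 (insert('a')): buffer="fymarfwuarrkgkar" (len 16), cursors c1@4 c2@9 c3@15, authorship ...11...22....33
After op 4 (insert('o')): buffer="fymaorfwuaorrkgkaor" (len 19), cursors c1@5 c2@11 c3@18, authorship ...111...222....333
After op 5 (insert('y')): buffer="fymaoyrfwuaoyrrkgkaoyr" (len 22), cursors c1@6 c2@13 c3@21, authorship ...1111...2222....3333
After op 6 (insert('v')): buffer="fymaoyvrfwuaoyvrrkgkaoyvr" (len 25), cursors c1@7 c2@15 c3@24, authorship ...11111...22222....33333
After op 7 (move_right): buffer="fymaoyvrfwuaoyvrrkgkaoyvr" (len 25), cursors c1@8 c2@16 c3@25, authorship ...11111...22222....33333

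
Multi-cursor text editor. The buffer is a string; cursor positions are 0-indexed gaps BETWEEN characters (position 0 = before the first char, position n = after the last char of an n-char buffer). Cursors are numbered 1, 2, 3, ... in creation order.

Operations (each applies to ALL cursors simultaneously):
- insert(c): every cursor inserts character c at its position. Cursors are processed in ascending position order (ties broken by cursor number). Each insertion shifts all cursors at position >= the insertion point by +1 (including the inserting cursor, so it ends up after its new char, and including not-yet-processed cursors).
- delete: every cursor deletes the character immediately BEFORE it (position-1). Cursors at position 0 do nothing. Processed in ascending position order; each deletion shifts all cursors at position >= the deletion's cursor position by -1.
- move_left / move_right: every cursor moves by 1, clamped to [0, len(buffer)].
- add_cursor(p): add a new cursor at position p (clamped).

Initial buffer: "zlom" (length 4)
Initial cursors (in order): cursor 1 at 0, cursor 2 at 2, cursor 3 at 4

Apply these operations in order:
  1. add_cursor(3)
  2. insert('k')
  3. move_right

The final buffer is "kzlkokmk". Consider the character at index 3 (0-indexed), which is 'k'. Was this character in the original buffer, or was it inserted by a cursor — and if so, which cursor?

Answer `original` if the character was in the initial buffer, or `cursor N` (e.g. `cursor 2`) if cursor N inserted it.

After op 1 (add_cursor(3)): buffer="zlom" (len 4), cursors c1@0 c2@2 c4@3 c3@4, authorship ....
After op 2 (insert('k')): buffer="kzlkokmk" (len 8), cursors c1@1 c2@4 c4@6 c3@8, authorship 1..2.4.3
After op 3 (move_right): buffer="kzlkokmk" (len 8), cursors c1@2 c2@5 c4@7 c3@8, authorship 1..2.4.3
Authorship (.=original, N=cursor N): 1 . . 2 . 4 . 3
Index 3: author = 2

Answer: cursor 2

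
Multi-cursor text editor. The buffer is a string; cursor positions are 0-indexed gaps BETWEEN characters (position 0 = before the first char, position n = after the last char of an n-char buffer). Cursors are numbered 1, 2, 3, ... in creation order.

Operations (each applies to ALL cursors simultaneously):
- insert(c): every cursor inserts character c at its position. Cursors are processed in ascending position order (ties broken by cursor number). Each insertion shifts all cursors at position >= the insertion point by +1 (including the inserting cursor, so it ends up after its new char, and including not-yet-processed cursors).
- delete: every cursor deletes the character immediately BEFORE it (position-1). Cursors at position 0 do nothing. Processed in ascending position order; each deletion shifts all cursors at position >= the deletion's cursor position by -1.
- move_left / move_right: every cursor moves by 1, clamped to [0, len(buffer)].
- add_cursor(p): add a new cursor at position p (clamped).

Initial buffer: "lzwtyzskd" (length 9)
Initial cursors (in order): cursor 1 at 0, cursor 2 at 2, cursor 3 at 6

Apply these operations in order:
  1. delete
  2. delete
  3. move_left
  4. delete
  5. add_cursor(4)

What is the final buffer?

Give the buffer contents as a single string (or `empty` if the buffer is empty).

After op 1 (delete): buffer="lwtyskd" (len 7), cursors c1@0 c2@1 c3@4, authorship .......
After op 2 (delete): buffer="wtskd" (len 5), cursors c1@0 c2@0 c3@2, authorship .....
After op 3 (move_left): buffer="wtskd" (len 5), cursors c1@0 c2@0 c3@1, authorship .....
After op 4 (delete): buffer="tskd" (len 4), cursors c1@0 c2@0 c3@0, authorship ....
After op 5 (add_cursor(4)): buffer="tskd" (len 4), cursors c1@0 c2@0 c3@0 c4@4, authorship ....

Answer: tskd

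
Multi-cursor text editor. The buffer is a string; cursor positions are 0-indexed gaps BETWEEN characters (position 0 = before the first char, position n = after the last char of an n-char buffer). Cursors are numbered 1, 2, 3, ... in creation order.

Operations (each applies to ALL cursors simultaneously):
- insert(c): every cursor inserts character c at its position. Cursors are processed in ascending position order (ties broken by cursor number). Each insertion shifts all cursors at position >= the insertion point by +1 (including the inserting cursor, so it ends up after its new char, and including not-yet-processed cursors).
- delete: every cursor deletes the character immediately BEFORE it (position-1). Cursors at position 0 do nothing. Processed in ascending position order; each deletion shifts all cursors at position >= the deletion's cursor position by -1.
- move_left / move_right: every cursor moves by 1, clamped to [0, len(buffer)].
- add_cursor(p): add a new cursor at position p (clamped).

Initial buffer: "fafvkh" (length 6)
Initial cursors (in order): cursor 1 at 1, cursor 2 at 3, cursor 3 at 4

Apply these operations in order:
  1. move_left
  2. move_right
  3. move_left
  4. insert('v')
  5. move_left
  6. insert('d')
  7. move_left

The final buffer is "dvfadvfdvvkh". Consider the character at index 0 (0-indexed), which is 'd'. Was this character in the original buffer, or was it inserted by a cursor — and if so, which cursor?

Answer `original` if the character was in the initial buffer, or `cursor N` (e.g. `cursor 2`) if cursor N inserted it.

After op 1 (move_left): buffer="fafvkh" (len 6), cursors c1@0 c2@2 c3@3, authorship ......
After op 2 (move_right): buffer="fafvkh" (len 6), cursors c1@1 c2@3 c3@4, authorship ......
After op 3 (move_left): buffer="fafvkh" (len 6), cursors c1@0 c2@2 c3@3, authorship ......
After op 4 (insert('v')): buffer="vfavfvvkh" (len 9), cursors c1@1 c2@4 c3@6, authorship 1..2.3...
After op 5 (move_left): buffer="vfavfvvkh" (len 9), cursors c1@0 c2@3 c3@5, authorship 1..2.3...
After op 6 (insert('d')): buffer="dvfadvfdvvkh" (len 12), cursors c1@1 c2@5 c3@8, authorship 11..22.33...
After op 7 (move_left): buffer="dvfadvfdvvkh" (len 12), cursors c1@0 c2@4 c3@7, authorship 11..22.33...
Authorship (.=original, N=cursor N): 1 1 . . 2 2 . 3 3 . . .
Index 0: author = 1

Answer: cursor 1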